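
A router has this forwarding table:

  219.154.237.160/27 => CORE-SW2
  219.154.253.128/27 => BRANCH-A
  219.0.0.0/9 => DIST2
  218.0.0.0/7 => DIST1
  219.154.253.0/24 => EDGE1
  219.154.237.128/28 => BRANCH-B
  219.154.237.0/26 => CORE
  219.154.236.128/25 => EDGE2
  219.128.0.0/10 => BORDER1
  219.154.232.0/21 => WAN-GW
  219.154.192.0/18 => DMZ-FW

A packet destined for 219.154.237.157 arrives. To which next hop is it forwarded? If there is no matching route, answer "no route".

WAN-GW

Routes whose prefix contains 219.154.237.157:
  218.0.0.0/7 (218.0.0.0 - 219.255.255.255) -> DIST1
  219.128.0.0/10 (219.128.0.0 - 219.191.255.255) -> BORDER1
  219.154.192.0/18 (219.154.192.0 - 219.154.255.255) -> DMZ-FW
  219.154.232.0/21 (219.154.232.0 - 219.154.239.255) -> WAN-GW
More-specific entries that do NOT match:
  219.154.237.128/28 (219.154.237.128 - 219.154.237.143) does not contain 219.154.237.157
  219.154.237.160/27 (219.154.237.160 - 219.154.237.191) does not contain 219.154.237.157
  219.154.253.128/27 (219.154.253.128 - 219.154.253.159) does not contain 219.154.237.157
  219.154.237.0/26 (219.154.237.0 - 219.154.237.63) does not contain 219.154.237.157
  219.154.236.128/25 (219.154.236.128 - 219.154.236.255) does not contain 219.154.237.157
  219.154.253.0/24 (219.154.253.0 - 219.154.253.255) does not contain 219.154.237.157
Longest matching prefix is /21 -> next hop WAN-GW.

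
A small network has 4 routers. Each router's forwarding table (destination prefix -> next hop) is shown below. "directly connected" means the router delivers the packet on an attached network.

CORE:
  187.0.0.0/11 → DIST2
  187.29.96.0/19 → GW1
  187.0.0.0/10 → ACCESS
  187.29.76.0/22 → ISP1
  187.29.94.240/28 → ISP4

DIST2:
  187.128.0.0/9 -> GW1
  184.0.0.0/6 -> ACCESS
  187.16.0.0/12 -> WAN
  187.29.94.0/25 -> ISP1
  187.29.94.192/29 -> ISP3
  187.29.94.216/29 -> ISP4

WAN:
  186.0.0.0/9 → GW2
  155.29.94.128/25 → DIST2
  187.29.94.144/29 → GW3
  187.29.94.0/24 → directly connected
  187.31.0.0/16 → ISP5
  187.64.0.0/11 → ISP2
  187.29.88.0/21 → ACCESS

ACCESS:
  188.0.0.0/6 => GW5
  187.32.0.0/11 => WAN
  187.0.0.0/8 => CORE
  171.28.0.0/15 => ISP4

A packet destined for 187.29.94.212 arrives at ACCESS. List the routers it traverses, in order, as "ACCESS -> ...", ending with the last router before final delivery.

ACCESS -> CORE -> DIST2 -> WAN

At ACCESS: longest match for 187.29.94.212 is 187.0.0.0/8 -> CORE
At CORE: longest match for 187.29.94.212 is 187.0.0.0/11 -> DIST2
At DIST2: longest match for 187.29.94.212 is 187.16.0.0/12 -> WAN
At WAN: longest match for 187.29.94.212 is 187.29.94.0/24 -> directly connected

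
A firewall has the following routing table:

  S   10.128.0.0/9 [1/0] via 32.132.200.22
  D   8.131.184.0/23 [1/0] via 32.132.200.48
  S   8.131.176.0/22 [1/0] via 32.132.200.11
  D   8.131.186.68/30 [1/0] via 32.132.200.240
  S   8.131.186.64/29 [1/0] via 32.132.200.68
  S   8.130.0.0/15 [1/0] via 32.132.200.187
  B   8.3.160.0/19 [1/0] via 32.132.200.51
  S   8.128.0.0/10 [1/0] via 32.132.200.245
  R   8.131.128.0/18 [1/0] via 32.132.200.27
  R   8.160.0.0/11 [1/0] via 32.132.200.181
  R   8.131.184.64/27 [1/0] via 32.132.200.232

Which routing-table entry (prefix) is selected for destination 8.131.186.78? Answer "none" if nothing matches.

8.131.128.0/18

Entries matching 8.131.186.78:
  8.128.0.0/10 (8.128.0.0 - 8.191.255.255)
  8.130.0.0/15 (8.130.0.0 - 8.131.255.255)
  8.131.128.0/18 (8.131.128.0 - 8.131.191.255)
Most specific is 8.131.128.0/18.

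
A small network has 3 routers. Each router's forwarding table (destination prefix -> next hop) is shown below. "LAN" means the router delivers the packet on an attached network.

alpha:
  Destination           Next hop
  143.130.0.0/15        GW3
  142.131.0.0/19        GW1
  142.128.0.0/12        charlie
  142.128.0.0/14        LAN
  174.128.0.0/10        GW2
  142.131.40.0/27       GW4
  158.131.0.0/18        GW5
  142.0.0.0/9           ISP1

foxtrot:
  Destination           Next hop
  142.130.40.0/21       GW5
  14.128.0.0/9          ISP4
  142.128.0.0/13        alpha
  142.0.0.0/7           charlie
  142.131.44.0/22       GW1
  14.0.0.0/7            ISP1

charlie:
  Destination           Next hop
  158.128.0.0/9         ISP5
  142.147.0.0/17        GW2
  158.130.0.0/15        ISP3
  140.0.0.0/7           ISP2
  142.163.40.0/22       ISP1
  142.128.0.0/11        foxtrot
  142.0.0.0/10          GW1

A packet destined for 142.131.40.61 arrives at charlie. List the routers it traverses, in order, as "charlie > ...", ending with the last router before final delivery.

charlie > foxtrot > alpha

At charlie: longest match for 142.131.40.61 is 142.128.0.0/11 -> foxtrot
At foxtrot: longest match for 142.131.40.61 is 142.128.0.0/13 -> alpha
At alpha: longest match for 142.131.40.61 is 142.128.0.0/14 -> LAN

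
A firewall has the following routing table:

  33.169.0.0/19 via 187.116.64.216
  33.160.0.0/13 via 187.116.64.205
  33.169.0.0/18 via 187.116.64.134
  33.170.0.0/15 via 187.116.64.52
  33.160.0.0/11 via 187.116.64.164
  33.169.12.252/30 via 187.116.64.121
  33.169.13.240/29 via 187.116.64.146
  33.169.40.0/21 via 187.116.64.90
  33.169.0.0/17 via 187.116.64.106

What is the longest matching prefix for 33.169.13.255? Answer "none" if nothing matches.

33.169.0.0/19

Entries matching 33.169.13.255:
  33.160.0.0/11 (33.160.0.0 - 33.191.255.255)
  33.169.0.0/17 (33.169.0.0 - 33.169.127.255)
  33.169.0.0/18 (33.169.0.0 - 33.169.63.255)
  33.169.0.0/19 (33.169.0.0 - 33.169.31.255)
Most specific is 33.169.0.0/19.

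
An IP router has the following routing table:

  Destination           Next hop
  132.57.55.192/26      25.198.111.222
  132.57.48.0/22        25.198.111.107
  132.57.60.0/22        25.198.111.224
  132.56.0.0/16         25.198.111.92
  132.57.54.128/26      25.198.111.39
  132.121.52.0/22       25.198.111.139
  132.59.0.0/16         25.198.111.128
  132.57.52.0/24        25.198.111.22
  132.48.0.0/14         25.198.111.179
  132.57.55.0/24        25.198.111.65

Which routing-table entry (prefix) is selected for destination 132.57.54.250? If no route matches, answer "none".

132.57.54.250 is outside every listed prefix and there is no default route.

none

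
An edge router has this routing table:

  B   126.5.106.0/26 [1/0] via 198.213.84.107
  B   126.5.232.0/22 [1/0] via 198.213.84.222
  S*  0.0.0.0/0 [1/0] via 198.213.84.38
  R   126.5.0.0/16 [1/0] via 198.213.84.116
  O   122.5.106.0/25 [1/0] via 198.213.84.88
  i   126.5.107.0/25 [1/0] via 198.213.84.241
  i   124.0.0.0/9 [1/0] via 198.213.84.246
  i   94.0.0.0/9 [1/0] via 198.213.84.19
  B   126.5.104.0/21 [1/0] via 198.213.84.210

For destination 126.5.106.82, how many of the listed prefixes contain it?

Prefixes containing 126.5.106.82:
  0.0.0.0/0 (default, matches everything)
  126.5.0.0/16 (126.5.0.0 - 126.5.255.255)
  126.5.104.0/21 (126.5.104.0 - 126.5.111.255)
Total matching entries: 3.

3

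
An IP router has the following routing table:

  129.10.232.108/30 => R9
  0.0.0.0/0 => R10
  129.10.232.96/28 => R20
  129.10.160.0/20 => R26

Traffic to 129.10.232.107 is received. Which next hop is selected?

R20

Routes whose prefix contains 129.10.232.107:
  0.0.0.0/0 (default, matches everything) -> R10
  129.10.232.96/28 (129.10.232.96 - 129.10.232.111) -> R20
More-specific entries that do NOT match:
  129.10.232.108/30 (129.10.232.108 - 129.10.232.111) does not contain 129.10.232.107
Longest matching prefix is /28 -> next hop R20.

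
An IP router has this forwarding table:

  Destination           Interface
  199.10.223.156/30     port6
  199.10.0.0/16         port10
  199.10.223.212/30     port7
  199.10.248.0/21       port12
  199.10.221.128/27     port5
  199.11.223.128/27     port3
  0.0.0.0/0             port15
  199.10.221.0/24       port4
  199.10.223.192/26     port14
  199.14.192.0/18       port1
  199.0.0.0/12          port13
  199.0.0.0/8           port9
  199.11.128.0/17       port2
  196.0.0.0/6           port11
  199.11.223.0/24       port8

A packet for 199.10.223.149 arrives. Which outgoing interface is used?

port10

Routes whose prefix contains 199.10.223.149:
  0.0.0.0/0 (default, matches everything) -> port15
  196.0.0.0/6 (196.0.0.0 - 199.255.255.255) -> port11
  199.0.0.0/8 (199.0.0.0 - 199.255.255.255) -> port9
  199.0.0.0/12 (199.0.0.0 - 199.15.255.255) -> port13
  199.10.0.0/16 (199.10.0.0 - 199.10.255.255) -> port10
More-specific entries that do NOT match:
  199.10.223.156/30 (199.10.223.156 - 199.10.223.159) does not contain 199.10.223.149
  199.10.223.212/30 (199.10.223.212 - 199.10.223.215) does not contain 199.10.223.149
  199.10.221.128/27 (199.10.221.128 - 199.10.221.159) does not contain 199.10.223.149
  199.11.223.128/27 (199.11.223.128 - 199.11.223.159) does not contain 199.10.223.149
  199.10.223.192/26 (199.10.223.192 - 199.10.223.255) does not contain 199.10.223.149
  199.10.221.0/24 (199.10.221.0 - 199.10.221.255) does not contain 199.10.223.149
  199.11.223.0/24 (199.11.223.0 - 199.11.223.255) does not contain 199.10.223.149
  199.10.248.0/21 (199.10.248.0 - 199.10.255.255) does not contain 199.10.223.149
  199.14.192.0/18 (199.14.192.0 - 199.14.255.255) does not contain 199.10.223.149
  199.11.128.0/17 (199.11.128.0 - 199.11.255.255) does not contain 199.10.223.149
Longest matching prefix is /16 -> interface port10.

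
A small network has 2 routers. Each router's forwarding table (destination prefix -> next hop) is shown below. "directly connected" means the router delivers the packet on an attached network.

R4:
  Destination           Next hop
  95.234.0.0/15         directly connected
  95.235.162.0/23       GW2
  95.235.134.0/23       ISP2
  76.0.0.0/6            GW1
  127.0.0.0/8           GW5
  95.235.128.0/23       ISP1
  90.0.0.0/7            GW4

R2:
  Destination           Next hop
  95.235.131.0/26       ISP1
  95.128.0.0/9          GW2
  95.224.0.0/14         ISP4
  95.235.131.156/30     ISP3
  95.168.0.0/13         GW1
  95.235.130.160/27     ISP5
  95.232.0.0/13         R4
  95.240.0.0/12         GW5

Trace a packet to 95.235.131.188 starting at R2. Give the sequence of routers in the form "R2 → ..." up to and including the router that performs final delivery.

At R2: longest match for 95.235.131.188 is 95.232.0.0/13 -> R4
At R4: longest match for 95.235.131.188 is 95.234.0.0/15 -> directly connected

R2 → R4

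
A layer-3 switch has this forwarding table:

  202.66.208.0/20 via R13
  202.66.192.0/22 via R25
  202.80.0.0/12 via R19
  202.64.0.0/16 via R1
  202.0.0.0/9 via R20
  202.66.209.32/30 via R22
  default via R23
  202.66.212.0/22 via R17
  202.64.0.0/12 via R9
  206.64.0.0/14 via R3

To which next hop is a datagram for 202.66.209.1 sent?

Routes whose prefix contains 202.66.209.1:
  0.0.0.0/0 (default, matches everything) -> R23
  202.0.0.0/9 (202.0.0.0 - 202.127.255.255) -> R20
  202.64.0.0/12 (202.64.0.0 - 202.79.255.255) -> R9
  202.66.208.0/20 (202.66.208.0 - 202.66.223.255) -> R13
More-specific entries that do NOT match:
  202.66.209.32/30 (202.66.209.32 - 202.66.209.35) does not contain 202.66.209.1
  202.66.192.0/22 (202.66.192.0 - 202.66.195.255) does not contain 202.66.209.1
  202.66.212.0/22 (202.66.212.0 - 202.66.215.255) does not contain 202.66.209.1
Longest matching prefix is /20 -> next hop R13.

R13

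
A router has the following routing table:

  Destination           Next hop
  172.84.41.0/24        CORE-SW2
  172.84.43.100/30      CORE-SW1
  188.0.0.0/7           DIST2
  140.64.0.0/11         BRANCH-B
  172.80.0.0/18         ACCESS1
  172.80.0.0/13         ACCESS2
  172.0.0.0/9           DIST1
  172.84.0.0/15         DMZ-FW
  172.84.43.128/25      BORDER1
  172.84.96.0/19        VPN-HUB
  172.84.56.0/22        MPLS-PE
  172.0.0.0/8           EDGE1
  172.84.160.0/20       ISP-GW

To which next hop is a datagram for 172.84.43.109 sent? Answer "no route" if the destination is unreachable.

DMZ-FW

Routes whose prefix contains 172.84.43.109:
  172.0.0.0/8 (172.0.0.0 - 172.255.255.255) -> EDGE1
  172.0.0.0/9 (172.0.0.0 - 172.127.255.255) -> DIST1
  172.80.0.0/13 (172.80.0.0 - 172.87.255.255) -> ACCESS2
  172.84.0.0/15 (172.84.0.0 - 172.85.255.255) -> DMZ-FW
More-specific entries that do NOT match:
  172.84.43.100/30 (172.84.43.100 - 172.84.43.103) does not contain 172.84.43.109
  172.84.43.128/25 (172.84.43.128 - 172.84.43.255) does not contain 172.84.43.109
  172.84.41.0/24 (172.84.41.0 - 172.84.41.255) does not contain 172.84.43.109
  172.84.56.0/22 (172.84.56.0 - 172.84.59.255) does not contain 172.84.43.109
  172.84.160.0/20 (172.84.160.0 - 172.84.175.255) does not contain 172.84.43.109
  172.84.96.0/19 (172.84.96.0 - 172.84.127.255) does not contain 172.84.43.109
  172.80.0.0/18 (172.80.0.0 - 172.80.63.255) does not contain 172.84.43.109
Longest matching prefix is /15 -> next hop DMZ-FW.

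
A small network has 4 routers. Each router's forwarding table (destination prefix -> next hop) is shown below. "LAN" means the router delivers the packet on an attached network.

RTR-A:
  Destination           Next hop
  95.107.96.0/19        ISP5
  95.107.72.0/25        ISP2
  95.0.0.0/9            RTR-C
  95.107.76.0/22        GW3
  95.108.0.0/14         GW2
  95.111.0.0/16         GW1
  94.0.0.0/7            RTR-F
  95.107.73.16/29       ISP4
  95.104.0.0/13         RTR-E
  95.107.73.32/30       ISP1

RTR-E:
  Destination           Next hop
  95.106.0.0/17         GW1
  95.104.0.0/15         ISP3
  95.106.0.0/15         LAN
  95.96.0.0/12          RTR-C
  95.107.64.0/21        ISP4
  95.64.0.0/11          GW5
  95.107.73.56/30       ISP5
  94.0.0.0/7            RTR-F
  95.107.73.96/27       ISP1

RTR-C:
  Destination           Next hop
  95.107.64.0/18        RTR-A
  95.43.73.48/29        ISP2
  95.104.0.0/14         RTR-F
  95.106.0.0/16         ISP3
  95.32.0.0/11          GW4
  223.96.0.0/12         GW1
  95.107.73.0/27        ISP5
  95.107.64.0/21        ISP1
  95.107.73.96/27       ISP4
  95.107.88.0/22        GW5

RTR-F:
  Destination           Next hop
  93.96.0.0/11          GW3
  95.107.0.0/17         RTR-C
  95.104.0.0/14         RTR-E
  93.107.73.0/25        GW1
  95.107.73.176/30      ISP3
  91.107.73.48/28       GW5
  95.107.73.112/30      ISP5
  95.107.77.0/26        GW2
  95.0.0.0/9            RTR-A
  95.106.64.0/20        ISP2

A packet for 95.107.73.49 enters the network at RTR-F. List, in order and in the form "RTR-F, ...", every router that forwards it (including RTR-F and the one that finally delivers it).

RTR-F, RTR-C, RTR-A, RTR-E

At RTR-F: longest match for 95.107.73.49 is 95.107.0.0/17 -> RTR-C
At RTR-C: longest match for 95.107.73.49 is 95.107.64.0/18 -> RTR-A
At RTR-A: longest match for 95.107.73.49 is 95.104.0.0/13 -> RTR-E
At RTR-E: longest match for 95.107.73.49 is 95.106.0.0/15 -> LAN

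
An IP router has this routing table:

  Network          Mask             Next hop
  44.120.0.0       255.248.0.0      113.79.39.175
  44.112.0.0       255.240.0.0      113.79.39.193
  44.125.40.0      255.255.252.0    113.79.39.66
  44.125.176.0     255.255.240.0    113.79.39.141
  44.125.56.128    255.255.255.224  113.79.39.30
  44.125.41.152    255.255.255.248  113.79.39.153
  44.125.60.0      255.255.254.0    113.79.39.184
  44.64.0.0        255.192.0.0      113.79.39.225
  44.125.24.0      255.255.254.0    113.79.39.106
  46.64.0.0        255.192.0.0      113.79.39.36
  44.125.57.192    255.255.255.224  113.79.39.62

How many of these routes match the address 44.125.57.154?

3

Prefixes containing 44.125.57.154:
  44.64.0.0/10 (44.64.0.0 - 44.127.255.255)
  44.112.0.0/12 (44.112.0.0 - 44.127.255.255)
  44.120.0.0/13 (44.120.0.0 - 44.127.255.255)
Total matching entries: 3.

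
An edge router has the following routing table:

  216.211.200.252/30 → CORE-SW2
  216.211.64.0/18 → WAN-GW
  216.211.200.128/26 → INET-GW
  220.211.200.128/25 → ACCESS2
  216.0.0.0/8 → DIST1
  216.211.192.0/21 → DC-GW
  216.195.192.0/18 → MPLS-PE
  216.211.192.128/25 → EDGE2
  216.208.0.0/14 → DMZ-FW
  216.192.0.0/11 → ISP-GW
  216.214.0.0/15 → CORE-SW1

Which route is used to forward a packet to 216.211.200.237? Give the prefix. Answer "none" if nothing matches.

Entries matching 216.211.200.237:
  216.0.0.0/8 (216.0.0.0 - 216.255.255.255)
  216.192.0.0/11 (216.192.0.0 - 216.223.255.255)
  216.208.0.0/14 (216.208.0.0 - 216.211.255.255)
Most specific is 216.208.0.0/14.

216.208.0.0/14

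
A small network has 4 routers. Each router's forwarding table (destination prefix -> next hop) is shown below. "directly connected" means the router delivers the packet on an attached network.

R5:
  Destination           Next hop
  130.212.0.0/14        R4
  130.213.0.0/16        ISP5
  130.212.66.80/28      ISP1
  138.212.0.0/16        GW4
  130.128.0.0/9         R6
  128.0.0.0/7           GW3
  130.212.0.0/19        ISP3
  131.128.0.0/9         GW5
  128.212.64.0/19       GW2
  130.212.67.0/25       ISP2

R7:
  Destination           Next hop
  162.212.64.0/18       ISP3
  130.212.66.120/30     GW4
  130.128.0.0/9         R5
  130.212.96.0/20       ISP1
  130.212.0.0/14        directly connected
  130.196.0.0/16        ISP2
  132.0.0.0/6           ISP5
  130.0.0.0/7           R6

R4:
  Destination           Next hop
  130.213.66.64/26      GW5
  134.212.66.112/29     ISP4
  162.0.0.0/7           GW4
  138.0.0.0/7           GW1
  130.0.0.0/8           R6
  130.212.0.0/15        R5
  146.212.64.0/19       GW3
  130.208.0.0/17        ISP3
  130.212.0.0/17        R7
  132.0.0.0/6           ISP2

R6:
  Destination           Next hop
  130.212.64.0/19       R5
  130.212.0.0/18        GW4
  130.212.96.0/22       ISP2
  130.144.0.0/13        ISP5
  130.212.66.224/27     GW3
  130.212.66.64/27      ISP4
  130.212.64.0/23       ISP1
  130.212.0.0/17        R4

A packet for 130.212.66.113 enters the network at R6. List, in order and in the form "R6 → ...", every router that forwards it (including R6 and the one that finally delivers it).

R6 → R5 → R4 → R7

At R6: longest match for 130.212.66.113 is 130.212.64.0/19 -> R5
At R5: longest match for 130.212.66.113 is 130.212.0.0/14 -> R4
At R4: longest match for 130.212.66.113 is 130.212.0.0/17 -> R7
At R7: longest match for 130.212.66.113 is 130.212.0.0/14 -> directly connected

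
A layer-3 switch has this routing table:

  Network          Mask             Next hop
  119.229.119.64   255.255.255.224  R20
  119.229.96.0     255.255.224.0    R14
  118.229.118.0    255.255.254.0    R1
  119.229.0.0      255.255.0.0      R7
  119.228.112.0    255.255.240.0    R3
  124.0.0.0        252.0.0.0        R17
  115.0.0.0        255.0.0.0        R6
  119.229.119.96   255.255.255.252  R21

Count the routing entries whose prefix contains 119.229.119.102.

2

Prefixes containing 119.229.119.102:
  119.229.0.0/16 (119.229.0.0 - 119.229.255.255)
  119.229.96.0/19 (119.229.96.0 - 119.229.127.255)
Total matching entries: 2.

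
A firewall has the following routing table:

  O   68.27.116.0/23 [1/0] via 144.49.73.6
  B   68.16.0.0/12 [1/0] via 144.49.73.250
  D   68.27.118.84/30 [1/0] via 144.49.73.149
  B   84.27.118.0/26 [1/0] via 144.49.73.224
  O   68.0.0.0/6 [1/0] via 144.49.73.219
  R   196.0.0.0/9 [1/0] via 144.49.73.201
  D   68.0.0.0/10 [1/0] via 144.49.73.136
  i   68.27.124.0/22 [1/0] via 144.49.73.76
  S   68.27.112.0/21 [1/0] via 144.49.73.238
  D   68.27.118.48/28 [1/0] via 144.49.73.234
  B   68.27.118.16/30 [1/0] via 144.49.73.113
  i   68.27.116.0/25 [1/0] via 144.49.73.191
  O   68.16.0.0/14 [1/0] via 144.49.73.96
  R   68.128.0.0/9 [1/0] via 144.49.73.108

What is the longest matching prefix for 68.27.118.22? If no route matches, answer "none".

Entries matching 68.27.118.22:
  68.0.0.0/6 (68.0.0.0 - 71.255.255.255)
  68.0.0.0/10 (68.0.0.0 - 68.63.255.255)
  68.16.0.0/12 (68.16.0.0 - 68.31.255.255)
  68.27.112.0/21 (68.27.112.0 - 68.27.119.255)
Most specific is 68.27.112.0/21.

68.27.112.0/21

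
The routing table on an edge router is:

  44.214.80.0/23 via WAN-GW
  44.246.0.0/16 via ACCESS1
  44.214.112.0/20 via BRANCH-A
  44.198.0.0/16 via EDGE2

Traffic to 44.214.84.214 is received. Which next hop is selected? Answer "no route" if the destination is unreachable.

no route

No entry's prefix contains 44.214.84.214; there is no default route.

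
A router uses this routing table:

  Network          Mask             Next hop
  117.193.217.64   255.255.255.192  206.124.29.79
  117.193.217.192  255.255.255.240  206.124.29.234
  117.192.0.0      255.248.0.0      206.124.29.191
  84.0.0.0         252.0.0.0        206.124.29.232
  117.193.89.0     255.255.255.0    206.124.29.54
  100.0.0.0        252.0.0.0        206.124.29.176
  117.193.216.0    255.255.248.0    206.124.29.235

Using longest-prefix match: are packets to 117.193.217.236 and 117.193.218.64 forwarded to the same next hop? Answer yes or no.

117.193.217.236: longest match 117.193.216.0/21 -> 206.124.29.235
117.193.218.64: longest match 117.193.216.0/21 -> 206.124.29.235

yes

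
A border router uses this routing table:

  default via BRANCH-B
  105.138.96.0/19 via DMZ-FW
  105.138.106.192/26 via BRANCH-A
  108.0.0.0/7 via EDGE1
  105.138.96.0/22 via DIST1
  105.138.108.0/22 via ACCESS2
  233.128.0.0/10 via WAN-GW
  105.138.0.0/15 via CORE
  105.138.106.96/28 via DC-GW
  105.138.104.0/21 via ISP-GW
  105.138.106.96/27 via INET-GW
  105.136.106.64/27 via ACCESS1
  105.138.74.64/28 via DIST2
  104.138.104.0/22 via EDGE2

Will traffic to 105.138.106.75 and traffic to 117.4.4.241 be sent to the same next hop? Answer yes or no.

no

105.138.106.75: longest match 105.138.104.0/21 -> ISP-GW
117.4.4.241: longest match 0.0.0.0/0 -> BRANCH-B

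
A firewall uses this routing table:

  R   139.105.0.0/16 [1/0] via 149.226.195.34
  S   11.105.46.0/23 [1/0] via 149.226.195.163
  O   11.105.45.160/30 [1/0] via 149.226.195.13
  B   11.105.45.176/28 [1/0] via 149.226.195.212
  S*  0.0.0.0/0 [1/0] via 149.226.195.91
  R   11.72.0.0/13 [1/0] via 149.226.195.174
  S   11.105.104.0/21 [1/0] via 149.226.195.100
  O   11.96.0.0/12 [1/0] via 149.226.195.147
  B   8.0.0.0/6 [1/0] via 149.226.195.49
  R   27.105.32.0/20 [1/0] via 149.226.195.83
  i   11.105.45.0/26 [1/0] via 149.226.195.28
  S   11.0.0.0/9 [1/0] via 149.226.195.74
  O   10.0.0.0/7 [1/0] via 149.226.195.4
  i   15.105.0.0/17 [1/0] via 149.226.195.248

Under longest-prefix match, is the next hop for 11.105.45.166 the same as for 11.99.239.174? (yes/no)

yes

11.105.45.166: longest match 11.96.0.0/12 -> 149.226.195.147
11.99.239.174: longest match 11.96.0.0/12 -> 149.226.195.147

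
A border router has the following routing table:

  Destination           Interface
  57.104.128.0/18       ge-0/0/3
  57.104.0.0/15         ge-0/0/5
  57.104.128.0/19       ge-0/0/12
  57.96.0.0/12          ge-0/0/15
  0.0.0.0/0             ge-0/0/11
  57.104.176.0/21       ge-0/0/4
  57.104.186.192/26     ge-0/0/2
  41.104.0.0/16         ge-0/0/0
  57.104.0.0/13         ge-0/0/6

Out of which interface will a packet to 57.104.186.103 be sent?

ge-0/0/3

Routes whose prefix contains 57.104.186.103:
  0.0.0.0/0 (default, matches everything) -> ge-0/0/11
  57.96.0.0/12 (57.96.0.0 - 57.111.255.255) -> ge-0/0/15
  57.104.0.0/13 (57.104.0.0 - 57.111.255.255) -> ge-0/0/6
  57.104.0.0/15 (57.104.0.0 - 57.105.255.255) -> ge-0/0/5
  57.104.128.0/18 (57.104.128.0 - 57.104.191.255) -> ge-0/0/3
More-specific entries that do NOT match:
  57.104.186.192/26 (57.104.186.192 - 57.104.186.255) does not contain 57.104.186.103
  57.104.176.0/21 (57.104.176.0 - 57.104.183.255) does not contain 57.104.186.103
  57.104.128.0/19 (57.104.128.0 - 57.104.159.255) does not contain 57.104.186.103
Longest matching prefix is /18 -> interface ge-0/0/3.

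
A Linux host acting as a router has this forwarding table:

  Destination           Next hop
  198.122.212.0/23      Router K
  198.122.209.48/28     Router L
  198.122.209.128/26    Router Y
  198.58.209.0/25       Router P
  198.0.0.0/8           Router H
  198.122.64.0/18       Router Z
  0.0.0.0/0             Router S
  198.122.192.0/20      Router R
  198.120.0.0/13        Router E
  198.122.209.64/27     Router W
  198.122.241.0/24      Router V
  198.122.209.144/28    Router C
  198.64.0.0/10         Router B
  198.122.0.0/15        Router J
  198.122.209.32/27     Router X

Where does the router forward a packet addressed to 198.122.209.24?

Router J

Routes whose prefix contains 198.122.209.24:
  0.0.0.0/0 (default, matches everything) -> Router S
  198.0.0.0/8 (198.0.0.0 - 198.255.255.255) -> Router H
  198.64.0.0/10 (198.64.0.0 - 198.127.255.255) -> Router B
  198.120.0.0/13 (198.120.0.0 - 198.127.255.255) -> Router E
  198.122.0.0/15 (198.122.0.0 - 198.123.255.255) -> Router J
More-specific entries that do NOT match:
  198.122.209.48/28 (198.122.209.48 - 198.122.209.63) does not contain 198.122.209.24
  198.122.209.144/28 (198.122.209.144 - 198.122.209.159) does not contain 198.122.209.24
  198.122.209.64/27 (198.122.209.64 - 198.122.209.95) does not contain 198.122.209.24
  198.122.209.32/27 (198.122.209.32 - 198.122.209.63) does not contain 198.122.209.24
  198.122.209.128/26 (198.122.209.128 - 198.122.209.191) does not contain 198.122.209.24
  198.58.209.0/25 (198.58.209.0 - 198.58.209.127) does not contain 198.122.209.24
  198.122.241.0/24 (198.122.241.0 - 198.122.241.255) does not contain 198.122.209.24
  198.122.212.0/23 (198.122.212.0 - 198.122.213.255) does not contain 198.122.209.24
  198.122.192.0/20 (198.122.192.0 - 198.122.207.255) does not contain 198.122.209.24
  198.122.64.0/18 (198.122.64.0 - 198.122.127.255) does not contain 198.122.209.24
Longest matching prefix is /15 -> next hop Router J.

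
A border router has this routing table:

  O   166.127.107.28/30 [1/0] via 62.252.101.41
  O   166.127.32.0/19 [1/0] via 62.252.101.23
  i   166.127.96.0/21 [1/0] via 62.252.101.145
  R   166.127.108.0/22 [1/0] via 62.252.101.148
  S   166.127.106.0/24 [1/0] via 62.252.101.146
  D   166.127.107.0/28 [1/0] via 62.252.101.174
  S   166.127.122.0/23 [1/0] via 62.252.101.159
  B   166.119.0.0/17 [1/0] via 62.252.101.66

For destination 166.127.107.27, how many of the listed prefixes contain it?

0

No listed prefix contains 166.127.107.27.
Total matching entries: 0.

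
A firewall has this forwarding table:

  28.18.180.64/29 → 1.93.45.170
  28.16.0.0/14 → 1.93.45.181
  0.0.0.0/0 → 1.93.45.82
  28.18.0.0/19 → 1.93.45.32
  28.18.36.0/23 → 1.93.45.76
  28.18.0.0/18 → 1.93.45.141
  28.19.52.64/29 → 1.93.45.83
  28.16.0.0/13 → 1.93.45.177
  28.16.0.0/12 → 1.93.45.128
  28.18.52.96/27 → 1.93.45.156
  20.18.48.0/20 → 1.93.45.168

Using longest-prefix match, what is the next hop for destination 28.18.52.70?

Routes whose prefix contains 28.18.52.70:
  0.0.0.0/0 (default, matches everything) -> 1.93.45.82
  28.16.0.0/12 (28.16.0.0 - 28.31.255.255) -> 1.93.45.128
  28.16.0.0/13 (28.16.0.0 - 28.23.255.255) -> 1.93.45.177
  28.16.0.0/14 (28.16.0.0 - 28.19.255.255) -> 1.93.45.181
  28.18.0.0/18 (28.18.0.0 - 28.18.63.255) -> 1.93.45.141
More-specific entries that do NOT match:
  28.18.180.64/29 (28.18.180.64 - 28.18.180.71) does not contain 28.18.52.70
  28.19.52.64/29 (28.19.52.64 - 28.19.52.71) does not contain 28.18.52.70
  28.18.52.96/27 (28.18.52.96 - 28.18.52.127) does not contain 28.18.52.70
  28.18.36.0/23 (28.18.36.0 - 28.18.37.255) does not contain 28.18.52.70
  20.18.48.0/20 (20.18.48.0 - 20.18.63.255) does not contain 28.18.52.70
  28.18.0.0/19 (28.18.0.0 - 28.18.31.255) does not contain 28.18.52.70
Longest matching prefix is /18 -> next hop 1.93.45.141.

1.93.45.141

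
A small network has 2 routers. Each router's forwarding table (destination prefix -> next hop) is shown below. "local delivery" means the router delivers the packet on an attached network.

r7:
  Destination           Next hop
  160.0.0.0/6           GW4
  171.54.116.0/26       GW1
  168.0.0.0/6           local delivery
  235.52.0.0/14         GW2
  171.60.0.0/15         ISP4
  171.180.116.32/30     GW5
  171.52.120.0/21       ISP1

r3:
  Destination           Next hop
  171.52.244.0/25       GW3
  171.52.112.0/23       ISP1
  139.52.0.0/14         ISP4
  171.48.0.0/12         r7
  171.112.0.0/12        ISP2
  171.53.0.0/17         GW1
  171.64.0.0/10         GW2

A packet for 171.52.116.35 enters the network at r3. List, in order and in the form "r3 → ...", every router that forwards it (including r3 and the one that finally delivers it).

r3 → r7

At r3: longest match for 171.52.116.35 is 171.48.0.0/12 -> r7
At r7: longest match for 171.52.116.35 is 168.0.0.0/6 -> local delivery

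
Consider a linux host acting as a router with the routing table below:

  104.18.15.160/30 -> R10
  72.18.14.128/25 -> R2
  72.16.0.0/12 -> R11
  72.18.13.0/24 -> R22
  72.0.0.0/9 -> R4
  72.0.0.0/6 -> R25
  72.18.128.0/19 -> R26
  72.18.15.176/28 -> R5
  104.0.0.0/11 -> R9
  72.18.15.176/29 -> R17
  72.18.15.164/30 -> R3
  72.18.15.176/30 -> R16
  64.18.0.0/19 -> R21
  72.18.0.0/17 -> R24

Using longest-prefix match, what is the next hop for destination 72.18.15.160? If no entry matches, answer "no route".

Routes whose prefix contains 72.18.15.160:
  72.0.0.0/6 (72.0.0.0 - 75.255.255.255) -> R25
  72.0.0.0/9 (72.0.0.0 - 72.127.255.255) -> R4
  72.16.0.0/12 (72.16.0.0 - 72.31.255.255) -> R11
  72.18.0.0/17 (72.18.0.0 - 72.18.127.255) -> R24
More-specific entries that do NOT match:
  104.18.15.160/30 (104.18.15.160 - 104.18.15.163) does not contain 72.18.15.160
  72.18.15.164/30 (72.18.15.164 - 72.18.15.167) does not contain 72.18.15.160
  72.18.15.176/30 (72.18.15.176 - 72.18.15.179) does not contain 72.18.15.160
  72.18.15.176/29 (72.18.15.176 - 72.18.15.183) does not contain 72.18.15.160
  72.18.15.176/28 (72.18.15.176 - 72.18.15.191) does not contain 72.18.15.160
  72.18.14.128/25 (72.18.14.128 - 72.18.14.255) does not contain 72.18.15.160
  72.18.13.0/24 (72.18.13.0 - 72.18.13.255) does not contain 72.18.15.160
  72.18.128.0/19 (72.18.128.0 - 72.18.159.255) does not contain 72.18.15.160
  64.18.0.0/19 (64.18.0.0 - 64.18.31.255) does not contain 72.18.15.160
Longest matching prefix is /17 -> next hop R24.

R24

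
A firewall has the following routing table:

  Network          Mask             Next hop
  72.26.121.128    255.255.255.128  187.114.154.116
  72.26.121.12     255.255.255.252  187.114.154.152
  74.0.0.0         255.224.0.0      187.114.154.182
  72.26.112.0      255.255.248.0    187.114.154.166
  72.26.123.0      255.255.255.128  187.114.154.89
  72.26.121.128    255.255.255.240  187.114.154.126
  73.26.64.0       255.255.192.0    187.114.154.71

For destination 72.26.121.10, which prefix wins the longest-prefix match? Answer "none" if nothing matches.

none

72.26.121.10 is outside every listed prefix and there is no default route.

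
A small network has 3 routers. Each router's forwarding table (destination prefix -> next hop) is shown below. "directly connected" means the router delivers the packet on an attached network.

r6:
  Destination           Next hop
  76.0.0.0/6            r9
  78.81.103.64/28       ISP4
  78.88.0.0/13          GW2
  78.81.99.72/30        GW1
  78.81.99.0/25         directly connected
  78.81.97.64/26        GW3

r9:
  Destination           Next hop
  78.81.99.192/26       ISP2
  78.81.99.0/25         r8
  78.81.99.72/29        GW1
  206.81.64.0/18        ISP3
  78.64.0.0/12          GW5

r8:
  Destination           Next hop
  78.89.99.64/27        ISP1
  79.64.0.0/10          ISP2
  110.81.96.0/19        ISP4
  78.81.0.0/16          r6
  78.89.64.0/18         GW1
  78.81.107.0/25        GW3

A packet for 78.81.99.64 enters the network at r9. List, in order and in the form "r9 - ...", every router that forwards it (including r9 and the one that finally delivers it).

r9 - r8 - r6

At r9: longest match for 78.81.99.64 is 78.81.99.0/25 -> r8
At r8: longest match for 78.81.99.64 is 78.81.0.0/16 -> r6
At r6: longest match for 78.81.99.64 is 78.81.99.0/25 -> directly connected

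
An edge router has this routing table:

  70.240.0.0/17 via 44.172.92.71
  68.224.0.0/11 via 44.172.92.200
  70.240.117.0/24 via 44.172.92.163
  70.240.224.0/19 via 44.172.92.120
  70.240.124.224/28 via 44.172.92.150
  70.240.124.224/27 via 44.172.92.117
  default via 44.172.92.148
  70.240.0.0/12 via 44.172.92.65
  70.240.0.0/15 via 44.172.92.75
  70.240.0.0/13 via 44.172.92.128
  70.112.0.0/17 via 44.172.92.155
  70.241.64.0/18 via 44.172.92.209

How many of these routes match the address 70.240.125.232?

Prefixes containing 70.240.125.232:
  0.0.0.0/0 (default, matches everything)
  70.240.0.0/12 (70.240.0.0 - 70.255.255.255)
  70.240.0.0/13 (70.240.0.0 - 70.247.255.255)
  70.240.0.0/15 (70.240.0.0 - 70.241.255.255)
  70.240.0.0/17 (70.240.0.0 - 70.240.127.255)
Total matching entries: 5.

5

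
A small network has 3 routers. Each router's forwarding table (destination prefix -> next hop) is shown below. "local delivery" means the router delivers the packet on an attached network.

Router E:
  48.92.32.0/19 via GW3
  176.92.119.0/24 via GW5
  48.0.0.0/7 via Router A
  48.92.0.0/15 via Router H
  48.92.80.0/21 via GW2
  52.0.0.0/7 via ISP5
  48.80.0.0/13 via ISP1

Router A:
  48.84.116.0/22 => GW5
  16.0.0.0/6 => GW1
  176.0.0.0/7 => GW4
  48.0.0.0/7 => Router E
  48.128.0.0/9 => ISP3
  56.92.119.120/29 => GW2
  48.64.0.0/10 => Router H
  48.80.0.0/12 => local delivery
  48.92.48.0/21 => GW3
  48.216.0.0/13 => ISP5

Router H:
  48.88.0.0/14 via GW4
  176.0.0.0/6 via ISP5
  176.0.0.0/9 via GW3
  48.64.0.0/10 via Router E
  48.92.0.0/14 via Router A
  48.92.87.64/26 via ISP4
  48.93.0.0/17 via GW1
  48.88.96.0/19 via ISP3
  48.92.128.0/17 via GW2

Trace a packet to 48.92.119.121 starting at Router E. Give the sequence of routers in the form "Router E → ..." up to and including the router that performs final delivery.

At Router E: longest match for 48.92.119.121 is 48.92.0.0/15 -> Router H
At Router H: longest match for 48.92.119.121 is 48.92.0.0/14 -> Router A
At Router A: longest match for 48.92.119.121 is 48.80.0.0/12 -> local delivery

Router E → Router H → Router A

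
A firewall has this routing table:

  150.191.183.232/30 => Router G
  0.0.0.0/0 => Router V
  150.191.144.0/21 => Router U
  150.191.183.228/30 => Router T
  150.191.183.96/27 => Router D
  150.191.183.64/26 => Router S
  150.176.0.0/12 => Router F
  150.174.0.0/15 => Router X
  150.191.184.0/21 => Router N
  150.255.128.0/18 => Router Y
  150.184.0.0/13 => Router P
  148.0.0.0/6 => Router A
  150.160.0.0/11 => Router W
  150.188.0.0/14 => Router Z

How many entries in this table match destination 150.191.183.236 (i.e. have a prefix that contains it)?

6

Prefixes containing 150.191.183.236:
  0.0.0.0/0 (default, matches everything)
  148.0.0.0/6 (148.0.0.0 - 151.255.255.255)
  150.160.0.0/11 (150.160.0.0 - 150.191.255.255)
  150.176.0.0/12 (150.176.0.0 - 150.191.255.255)
  150.184.0.0/13 (150.184.0.0 - 150.191.255.255)
  150.188.0.0/14 (150.188.0.0 - 150.191.255.255)
Total matching entries: 6.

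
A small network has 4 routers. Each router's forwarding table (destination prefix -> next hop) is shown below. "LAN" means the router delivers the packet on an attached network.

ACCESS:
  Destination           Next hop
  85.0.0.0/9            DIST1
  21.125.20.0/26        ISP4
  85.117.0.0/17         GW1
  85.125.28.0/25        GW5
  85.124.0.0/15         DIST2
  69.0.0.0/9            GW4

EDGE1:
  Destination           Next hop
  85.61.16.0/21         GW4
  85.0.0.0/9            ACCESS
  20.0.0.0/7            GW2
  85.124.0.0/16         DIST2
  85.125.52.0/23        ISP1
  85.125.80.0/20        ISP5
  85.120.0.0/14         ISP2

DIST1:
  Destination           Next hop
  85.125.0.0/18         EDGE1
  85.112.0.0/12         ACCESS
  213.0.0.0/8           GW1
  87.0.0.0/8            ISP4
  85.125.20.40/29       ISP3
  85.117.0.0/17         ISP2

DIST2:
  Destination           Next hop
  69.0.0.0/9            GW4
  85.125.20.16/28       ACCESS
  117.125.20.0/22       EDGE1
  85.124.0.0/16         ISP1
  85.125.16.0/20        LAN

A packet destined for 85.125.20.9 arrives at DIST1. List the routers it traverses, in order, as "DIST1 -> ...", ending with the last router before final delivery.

DIST1 -> EDGE1 -> ACCESS -> DIST2

At DIST1: longest match for 85.125.20.9 is 85.125.0.0/18 -> EDGE1
At EDGE1: longest match for 85.125.20.9 is 85.0.0.0/9 -> ACCESS
At ACCESS: longest match for 85.125.20.9 is 85.124.0.0/15 -> DIST2
At DIST2: longest match for 85.125.20.9 is 85.125.16.0/20 -> LAN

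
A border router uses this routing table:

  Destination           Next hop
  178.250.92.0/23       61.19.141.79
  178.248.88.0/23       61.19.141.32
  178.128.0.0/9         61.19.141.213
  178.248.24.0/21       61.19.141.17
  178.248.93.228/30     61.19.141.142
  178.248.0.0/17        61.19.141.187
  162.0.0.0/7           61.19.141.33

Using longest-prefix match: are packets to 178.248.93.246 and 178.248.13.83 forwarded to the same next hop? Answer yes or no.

178.248.93.246: longest match 178.248.0.0/17 -> 61.19.141.187
178.248.13.83: longest match 178.248.0.0/17 -> 61.19.141.187

yes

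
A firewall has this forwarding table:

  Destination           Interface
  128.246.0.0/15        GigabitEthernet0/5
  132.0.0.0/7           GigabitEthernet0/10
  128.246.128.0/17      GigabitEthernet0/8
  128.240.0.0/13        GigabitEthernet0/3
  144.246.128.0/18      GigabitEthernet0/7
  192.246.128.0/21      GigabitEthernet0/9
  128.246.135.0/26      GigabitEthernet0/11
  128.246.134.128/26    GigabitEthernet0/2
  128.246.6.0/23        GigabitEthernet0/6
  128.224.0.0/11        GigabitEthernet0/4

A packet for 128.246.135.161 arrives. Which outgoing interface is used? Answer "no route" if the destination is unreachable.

Routes whose prefix contains 128.246.135.161:
  128.224.0.0/11 (128.224.0.0 - 128.255.255.255) -> GigabitEthernet0/4
  128.240.0.0/13 (128.240.0.0 - 128.247.255.255) -> GigabitEthernet0/3
  128.246.0.0/15 (128.246.0.0 - 128.247.255.255) -> GigabitEthernet0/5
  128.246.128.0/17 (128.246.128.0 - 128.246.255.255) -> GigabitEthernet0/8
More-specific entries that do NOT match:
  128.246.135.0/26 (128.246.135.0 - 128.246.135.63) does not contain 128.246.135.161
  128.246.134.128/26 (128.246.134.128 - 128.246.134.191) does not contain 128.246.135.161
  128.246.6.0/23 (128.246.6.0 - 128.246.7.255) does not contain 128.246.135.161
  192.246.128.0/21 (192.246.128.0 - 192.246.135.255) does not contain 128.246.135.161
  144.246.128.0/18 (144.246.128.0 - 144.246.191.255) does not contain 128.246.135.161
Longest matching prefix is /17 -> interface GigabitEthernet0/8.

GigabitEthernet0/8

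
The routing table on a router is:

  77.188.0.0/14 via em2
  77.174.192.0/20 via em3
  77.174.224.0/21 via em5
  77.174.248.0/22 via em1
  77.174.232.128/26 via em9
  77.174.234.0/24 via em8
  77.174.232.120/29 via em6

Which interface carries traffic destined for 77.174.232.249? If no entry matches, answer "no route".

No entry's prefix contains 77.174.232.249; there is no default route.

no route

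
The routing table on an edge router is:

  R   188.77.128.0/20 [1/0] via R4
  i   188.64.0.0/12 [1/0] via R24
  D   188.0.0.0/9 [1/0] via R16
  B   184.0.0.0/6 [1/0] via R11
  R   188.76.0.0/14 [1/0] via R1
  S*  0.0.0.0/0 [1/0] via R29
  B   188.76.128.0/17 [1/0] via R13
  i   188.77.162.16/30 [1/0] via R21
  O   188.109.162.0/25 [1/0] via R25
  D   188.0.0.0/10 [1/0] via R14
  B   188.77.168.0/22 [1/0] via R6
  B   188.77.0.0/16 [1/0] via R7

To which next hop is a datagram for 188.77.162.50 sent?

Routes whose prefix contains 188.77.162.50:
  0.0.0.0/0 (default, matches everything) -> R29
  188.0.0.0/9 (188.0.0.0 - 188.127.255.255) -> R16
  188.64.0.0/12 (188.64.0.0 - 188.79.255.255) -> R24
  188.76.0.0/14 (188.76.0.0 - 188.79.255.255) -> R1
  188.77.0.0/16 (188.77.0.0 - 188.77.255.255) -> R7
More-specific entries that do NOT match:
  188.77.162.16/30 (188.77.162.16 - 188.77.162.19) does not contain 188.77.162.50
  188.109.162.0/25 (188.109.162.0 - 188.109.162.127) does not contain 188.77.162.50
  188.77.168.0/22 (188.77.168.0 - 188.77.171.255) does not contain 188.77.162.50
  188.77.128.0/20 (188.77.128.0 - 188.77.143.255) does not contain 188.77.162.50
  188.76.128.0/17 (188.76.128.0 - 188.76.255.255) does not contain 188.77.162.50
Longest matching prefix is /16 -> next hop R7.

R7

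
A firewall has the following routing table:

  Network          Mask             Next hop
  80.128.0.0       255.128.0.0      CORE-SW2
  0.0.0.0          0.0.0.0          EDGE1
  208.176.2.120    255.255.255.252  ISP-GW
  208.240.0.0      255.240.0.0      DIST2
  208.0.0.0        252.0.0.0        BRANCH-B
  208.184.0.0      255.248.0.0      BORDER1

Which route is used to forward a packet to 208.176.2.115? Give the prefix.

208.0.0.0/6

Entries matching 208.176.2.115:
  0.0.0.0/0 (default, matches everything)
  208.0.0.0/6 (208.0.0.0 - 211.255.255.255)
Most specific is 208.0.0.0/6.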